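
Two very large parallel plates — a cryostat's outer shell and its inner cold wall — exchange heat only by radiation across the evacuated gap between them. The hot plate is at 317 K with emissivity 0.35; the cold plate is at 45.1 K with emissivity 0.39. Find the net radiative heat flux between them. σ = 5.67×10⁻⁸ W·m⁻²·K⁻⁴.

q ≈ 129 W/m²

For two infinite grey parallel plates, q = σ(T₁⁴ − T₂⁴)/(1/ε₁ + 1/ε₂ − 1).
T₁⁴ − T₂⁴ = 1.010×10¹⁰ − 4.137×10⁶ = 1.009×10¹⁰ K⁴.
1/ε₁ + 1/ε₂ − 1 = 2.857 + 2.564 − 1 = 4.421.
q = 5.67×10⁻⁸ × 1.009×10¹⁰ / 4.421.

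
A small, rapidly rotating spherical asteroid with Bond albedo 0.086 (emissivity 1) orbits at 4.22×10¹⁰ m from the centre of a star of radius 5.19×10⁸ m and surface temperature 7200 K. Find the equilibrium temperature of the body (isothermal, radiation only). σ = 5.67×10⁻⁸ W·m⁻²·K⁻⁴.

T ≈ 552 K

The star's surface emits σT_*⁴; at distance d the flux is S = σT_*⁴(R_*/d)².
S = 5.67×10⁻⁸·(7200)⁴·(5.19×10⁸/4.22×10¹⁰)² = 23050 W/m².
For an isothermal sphere T⁴ = (1−a)S/(4σ) = 9.288×10¹⁰ K⁴.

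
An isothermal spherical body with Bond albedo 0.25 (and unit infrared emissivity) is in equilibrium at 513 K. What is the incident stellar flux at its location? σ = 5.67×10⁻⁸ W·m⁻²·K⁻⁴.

S ≈ 20900 W/m²

(1−a)S·πr² = σ·4πr²·T⁴ ⇒ S = 4σT⁴/(1−a).
S = 4·5.67×10⁻⁸·6.926×10¹⁰/0.750.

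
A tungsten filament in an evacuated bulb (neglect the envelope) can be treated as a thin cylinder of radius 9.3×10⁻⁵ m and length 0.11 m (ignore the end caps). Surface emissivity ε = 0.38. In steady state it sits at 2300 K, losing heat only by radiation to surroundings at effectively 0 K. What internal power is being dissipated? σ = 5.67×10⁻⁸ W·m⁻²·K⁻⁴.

Steady state: P = εσA T⁴.
A = 2πrL = 6.428×10⁻⁵ m²; T⁴ = (2300)⁴ = 2.798×10¹³ K⁴.
P = 0.38 × 5.67×10⁻⁸ × 6.428×10⁻⁵ × 2.798×10¹³.

P ≈ 38.8 W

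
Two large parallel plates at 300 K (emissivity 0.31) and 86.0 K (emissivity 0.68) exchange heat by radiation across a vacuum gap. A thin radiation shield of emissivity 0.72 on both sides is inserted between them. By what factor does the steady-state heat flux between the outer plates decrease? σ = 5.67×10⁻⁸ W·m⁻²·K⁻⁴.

Without shield: q₀ = σΔ(T⁴)/(1/ε₁+1/ε₂−1) with denominator 3.696.
With shield the two gaps are in series; the resistances add: (1/ε₁+1/ε_s−1)+(1/ε_s+1/ε₂−1) = 3.615+1.859 = 5.474.
Heat-flux ratio q₀/q = 5.474/3.696.

factor ≈ 1.48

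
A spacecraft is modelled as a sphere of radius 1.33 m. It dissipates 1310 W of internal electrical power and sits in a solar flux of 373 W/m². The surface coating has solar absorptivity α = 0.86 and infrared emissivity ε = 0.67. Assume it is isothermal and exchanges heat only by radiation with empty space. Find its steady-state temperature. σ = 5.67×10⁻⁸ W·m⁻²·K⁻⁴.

At steady state, absorbed solar power + internal power = radiated power.
Absorbed: α·S·A_cross = 0.86·373·5.557 = 1783 W (cross-section πr²).
Total input = 1783 + 1310 = 3093 W.
Radiated: εσ·A_surf·T⁴ with A_surf = 4πr² = 22.23 m².
T⁴ = 3093/(0.67·5.67×10⁻⁸·22.23) = 3.662×10⁹ K⁴.

T ≈ 246 K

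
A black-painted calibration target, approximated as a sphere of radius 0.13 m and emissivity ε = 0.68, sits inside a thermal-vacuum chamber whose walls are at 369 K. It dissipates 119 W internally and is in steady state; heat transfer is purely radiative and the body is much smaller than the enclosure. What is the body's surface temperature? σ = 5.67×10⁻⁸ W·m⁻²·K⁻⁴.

For a small grey body in a large enclosure, net radiated power = εσA(T⁴ − T_w⁴).
Steady state: P = εσA(T⁴ − T_w⁴) with A = 4πr² = 0.2124 m².
T⁴ = P/(εσA) + T_w⁴ = 119/(0.68·5.67×10⁻⁸·0.2124) + (369)⁴
    = 1.453×10¹⁰ + 1.854×10¹⁰ = 3.307×10¹⁰ K⁴.

T ≈ 426 K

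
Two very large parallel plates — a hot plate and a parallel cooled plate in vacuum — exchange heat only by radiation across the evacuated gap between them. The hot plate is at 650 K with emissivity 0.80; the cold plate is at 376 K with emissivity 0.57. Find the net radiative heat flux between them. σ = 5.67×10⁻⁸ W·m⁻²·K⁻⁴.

q ≈ 4480 W/m²

For two infinite grey parallel plates, q = σ(T₁⁴ − T₂⁴)/(1/ε₁ + 1/ε₂ − 1).
T₁⁴ − T₂⁴ = 1.785×10¹¹ − 1.999×10¹⁰ = 1.585×10¹¹ K⁴.
1/ε₁ + 1/ε₂ − 1 = 1.250 + 1.754 − 1 = 2.004.
q = 5.67×10⁻⁸ × 1.585×10¹¹ / 2.004.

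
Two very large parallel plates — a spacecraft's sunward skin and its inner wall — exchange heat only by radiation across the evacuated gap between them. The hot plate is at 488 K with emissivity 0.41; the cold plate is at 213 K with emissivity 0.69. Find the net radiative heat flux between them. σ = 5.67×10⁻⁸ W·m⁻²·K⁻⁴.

For two infinite grey parallel plates, q = σ(T₁⁴ − T₂⁴)/(1/ε₁ + 1/ε₂ − 1).
T₁⁴ − T₂⁴ = 5.671×10¹⁰ − 2.058×10⁹ = 5.465×10¹⁰ K⁴.
1/ε₁ + 1/ε₂ − 1 = 2.439 + 1.449 − 1 = 2.888.
q = 5.67×10⁻⁸ × 5.465×10¹⁰ / 2.888.

q ≈ 1070 W/m²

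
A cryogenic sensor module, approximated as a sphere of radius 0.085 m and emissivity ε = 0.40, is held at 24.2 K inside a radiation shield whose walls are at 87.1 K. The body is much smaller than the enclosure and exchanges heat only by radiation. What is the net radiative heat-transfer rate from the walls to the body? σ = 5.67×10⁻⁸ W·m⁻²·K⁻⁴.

P_net ≈ 0.118 W

For a small grey body in a large enclosure: P_net = εσA(T_body⁴ − T_wall⁴).
A = 4πr² = 0.09079 m²; T_body⁴ − T_wall⁴ = 3.430×10⁵ − 5.755×10⁷ = -5.721×10⁷ K⁴.
|P_net| = 0.40·5.67×10⁻⁸·0.09079·5.721×10⁷.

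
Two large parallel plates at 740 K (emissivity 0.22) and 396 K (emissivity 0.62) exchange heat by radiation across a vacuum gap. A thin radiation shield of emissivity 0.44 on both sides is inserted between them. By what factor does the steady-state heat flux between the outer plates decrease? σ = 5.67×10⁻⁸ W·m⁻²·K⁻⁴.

factor ≈ 1.69

Without shield: q₀ = σΔ(T⁴)/(1/ε₁+1/ε₂−1) with denominator 5.158.
With shield the two gaps are in series; the resistances add: (1/ε₁+1/ε_s−1)+(1/ε_s+1/ε₂−1) = 5.818+2.886 = 8.704.
Heat-flux ratio q₀/q = 8.704/5.158.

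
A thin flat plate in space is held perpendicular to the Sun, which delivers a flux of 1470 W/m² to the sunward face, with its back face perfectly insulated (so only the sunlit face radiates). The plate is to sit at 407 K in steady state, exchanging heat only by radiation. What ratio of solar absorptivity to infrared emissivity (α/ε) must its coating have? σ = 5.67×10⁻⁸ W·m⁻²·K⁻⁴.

Balance: αS·A = εσ·1A·T⁴ ⇒ α/ε = σT⁴/S.
α/ε = 5.67×10⁻⁸·(407)⁴/1470 = 5.67×10⁻⁸·2.744×10¹⁰/1470.

α/ε ≈ 1.06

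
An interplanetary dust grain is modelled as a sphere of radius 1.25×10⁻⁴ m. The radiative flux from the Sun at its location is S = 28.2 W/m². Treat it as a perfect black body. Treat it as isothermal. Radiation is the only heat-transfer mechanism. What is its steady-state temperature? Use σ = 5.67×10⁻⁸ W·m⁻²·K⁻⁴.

T ≈ 106 K

At equilibrium, absorbed power = emitted power.
Absorbing cross-section = πr² = 4.909×10⁻⁸ m²; emitting surface = 4πr² = 1.963×10⁻⁷ m² (ratio 4).
S·A_cross = εσ·A_surf·T⁴  ⇒  T⁴ = S/(4σ).
T⁴ = 1.00·28.2/(4·5.67×10⁻⁸) = 1.243×10⁸ K⁴.
T = (1.243×10⁸)^(1/4).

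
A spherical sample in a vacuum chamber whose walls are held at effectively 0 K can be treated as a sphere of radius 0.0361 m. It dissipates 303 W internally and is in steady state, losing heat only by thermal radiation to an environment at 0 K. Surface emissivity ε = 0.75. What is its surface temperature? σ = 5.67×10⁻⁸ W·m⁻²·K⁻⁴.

Steady state: internal power = radiated power, P = εσA T⁴.
Radiating area A = 4πr² = 0.01638 m².
T⁴ = P/(εσA) = 303/(0.75·5.67×10⁻⁸·0.01638) = 4.351×10¹¹ K⁴.
T = (4.351×10¹¹)^(1/4).

T ≈ 812 K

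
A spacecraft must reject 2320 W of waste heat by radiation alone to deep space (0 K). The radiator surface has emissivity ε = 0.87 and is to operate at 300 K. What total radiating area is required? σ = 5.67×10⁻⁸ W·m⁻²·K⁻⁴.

A ≈ 5.81 m²

P = εσA T⁴ ⇒ A = P/(εσT⁴).
T⁴ = 8.100×10⁹ K⁴.
A = 2320/(0.87 × 5.67×10⁻⁸ × 8.100×10⁹).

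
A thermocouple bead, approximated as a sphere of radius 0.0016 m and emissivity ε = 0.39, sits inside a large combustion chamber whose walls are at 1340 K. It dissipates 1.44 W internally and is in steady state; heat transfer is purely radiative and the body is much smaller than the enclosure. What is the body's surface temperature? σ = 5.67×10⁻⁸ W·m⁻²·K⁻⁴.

For a small grey body in a large enclosure, net radiated power = εσA(T⁴ − T_w⁴).
Steady state: P = εσA(T⁴ − T_w⁴) with A = 4πr² = 3.217×10⁻⁵ m².
T⁴ = P/(εσA) + T_w⁴ = 1.44/(0.39·5.67×10⁻⁸·3.217×10⁻⁵) + (1340)⁴
    = 2.024×10¹² + 3.224×10¹² = 5.248×10¹² K⁴.

T ≈ 1510 K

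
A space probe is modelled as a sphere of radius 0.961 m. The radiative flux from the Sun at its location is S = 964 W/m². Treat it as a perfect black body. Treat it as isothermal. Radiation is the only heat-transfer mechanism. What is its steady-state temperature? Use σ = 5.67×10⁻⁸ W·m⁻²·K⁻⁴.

At equilibrium, absorbed power = emitted power.
Absorbing cross-section = πr² = 2.901 m²; emitting surface = 4πr² = 11.61 m² (ratio 4).
S·A_cross = εσ·A_surf·T⁴  ⇒  T⁴ = S/(4σ).
T⁴ = 1.00·964/(4·5.67×10⁻⁸) = 4.250×10⁹ K⁴.
T = (4.250×10⁹)^(1/4).

T ≈ 255 K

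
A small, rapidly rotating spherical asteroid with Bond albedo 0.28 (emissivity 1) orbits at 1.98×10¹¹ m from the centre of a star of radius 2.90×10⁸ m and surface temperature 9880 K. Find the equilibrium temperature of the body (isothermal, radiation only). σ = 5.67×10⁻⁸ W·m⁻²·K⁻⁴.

The star's surface emits σT_*⁴; at distance d the flux is S = σT_*⁴(R_*/d)².
S = 5.67×10⁻⁸·(9880)⁴·(2.90×10⁸/1.98×10¹¹)² = 1159 W/m².
For an isothermal sphere T⁴ = (1−a)S/(4σ) = 3.679×10⁹ K⁴.

T ≈ 246 K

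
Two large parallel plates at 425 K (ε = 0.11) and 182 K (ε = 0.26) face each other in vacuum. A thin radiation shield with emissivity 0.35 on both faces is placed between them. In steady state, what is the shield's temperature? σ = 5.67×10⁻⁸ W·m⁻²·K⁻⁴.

T_s ≈ 330 K

In steady state the net flux on the hot side equals that on the cold side.
σ(T₁⁴−T_s⁴)/D₁ = σ(T_s⁴−T₂⁴)/D₂, with D₁ = 1/ε₁+1/ε_s−1 = 10.95, D₂ = 1/ε_s+1/ε₂−1 = 5.703.
Solve for T_s⁴: T_s⁴ = (D₂·T₁⁴ + D₁·T₂⁴)/(D₁+D₂) = 1.190×10¹⁰ K⁴.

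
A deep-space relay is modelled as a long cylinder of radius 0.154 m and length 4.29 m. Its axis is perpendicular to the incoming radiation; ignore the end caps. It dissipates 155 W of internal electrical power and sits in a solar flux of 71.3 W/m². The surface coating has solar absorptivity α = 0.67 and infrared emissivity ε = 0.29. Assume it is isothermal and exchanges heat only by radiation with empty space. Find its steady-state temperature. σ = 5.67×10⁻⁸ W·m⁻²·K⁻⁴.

At steady state, absorbed solar power + internal power = radiated power.
Absorbed: α·S·A_cross = 0.67·71.3·1.321 = 63.12 W (cross-section 2rL).
Total input = 63.12 + 155 = 218.1 W.
Radiated: εσ·A_surf·T⁴ with A_surf = 2πrL = 4.151 m².
T⁴ = 218.1/(0.29·5.67×10⁻⁸·4.151) = 3.196×10⁹ K⁴.

T ≈ 238 K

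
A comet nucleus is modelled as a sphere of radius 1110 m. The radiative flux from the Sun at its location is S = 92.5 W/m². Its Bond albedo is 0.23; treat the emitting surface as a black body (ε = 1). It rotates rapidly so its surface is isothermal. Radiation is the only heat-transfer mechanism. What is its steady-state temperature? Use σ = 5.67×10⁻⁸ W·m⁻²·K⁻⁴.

At equilibrium, absorbed power = emitted power.
Absorbing cross-section = πr² = 3.871×10⁶ m²; emitting surface = 4πr² = 1.548×10⁷ m² (ratio 4).
(1−a)S·A_cross = εσ·A_surf·T⁴  ⇒  T⁴ = (1−a)S/(4σ).
T⁴ = 0.770·92.5/(4·5.67×10⁻⁸) = 3.140×10⁸ K⁴.
T = (3.140×10⁸)^(1/4).

T ≈ 133 K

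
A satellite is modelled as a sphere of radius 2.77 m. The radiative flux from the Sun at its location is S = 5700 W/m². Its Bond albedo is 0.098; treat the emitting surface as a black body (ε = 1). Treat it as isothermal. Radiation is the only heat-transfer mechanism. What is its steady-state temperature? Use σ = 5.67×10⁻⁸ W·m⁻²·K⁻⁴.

At equilibrium, absorbed power = emitted power.
Absorbing cross-section = πr² = 24.11 m²; emitting surface = 4πr² = 96.42 m² (ratio 4).
(1−a)S·A_cross = εσ·A_surf·T⁴  ⇒  T⁴ = (1−a)S/(4σ).
T⁴ = 0.902·5700/(4·5.67×10⁻⁸) = 2.267×10¹⁰ K⁴.
T = (2.267×10¹⁰)^(1/4).

T ≈ 388 K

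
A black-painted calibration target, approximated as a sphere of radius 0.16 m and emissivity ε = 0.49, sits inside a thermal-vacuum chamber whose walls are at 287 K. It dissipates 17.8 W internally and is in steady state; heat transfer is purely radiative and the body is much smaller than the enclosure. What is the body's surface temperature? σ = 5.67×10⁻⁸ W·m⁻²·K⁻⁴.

T ≈ 306 K

For a small grey body in a large enclosure, net radiated power = εσA(T⁴ − T_w⁴).
Steady state: P = εσA(T⁴ − T_w⁴) with A = 4πr² = 0.3217 m².
T⁴ = P/(εσA) + T_w⁴ = 17.8/(0.49·5.67×10⁻⁸·0.3217) + (287)⁴
    = 1.992×10⁹ + 6.785×10⁹ = 8.776×10⁹ K⁴.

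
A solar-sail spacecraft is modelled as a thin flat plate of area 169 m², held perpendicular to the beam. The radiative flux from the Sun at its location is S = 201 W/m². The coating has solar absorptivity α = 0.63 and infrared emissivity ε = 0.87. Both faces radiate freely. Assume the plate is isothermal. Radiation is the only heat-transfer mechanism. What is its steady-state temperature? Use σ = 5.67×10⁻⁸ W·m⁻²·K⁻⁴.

At equilibrium, absorbed power = emitted power.
Absorbing cross-section = A = 169.0 m²; emitting surface = 2A = 338.0 m² (ratio 2).
αS·A_cross = εσ·A_surf·T⁴  ⇒  T⁴ = αS/(ε·2σ).
T⁴ = 0.630·201/(0.87·2·5.67×10⁻⁸) = 1.284×10⁹ K⁴.
T = (1.284×10⁹)^(1/4).

T ≈ 189 K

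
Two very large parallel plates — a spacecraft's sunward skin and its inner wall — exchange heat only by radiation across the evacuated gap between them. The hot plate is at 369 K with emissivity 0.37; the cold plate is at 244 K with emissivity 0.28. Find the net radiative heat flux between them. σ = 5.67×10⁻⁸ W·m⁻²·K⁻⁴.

q ≈ 161 W/m²

For two infinite grey parallel plates, q = σ(T₁⁴ − T₂⁴)/(1/ε₁ + 1/ε₂ − 1).
T₁⁴ − T₂⁴ = 1.854×10¹⁰ − 3.545×10⁹ = 1.500×10¹⁰ K⁴.
1/ε₁ + 1/ε₂ − 1 = 2.703 + 3.571 − 1 = 5.274.
q = 5.67×10⁻⁸ × 1.500×10¹⁰ / 5.274.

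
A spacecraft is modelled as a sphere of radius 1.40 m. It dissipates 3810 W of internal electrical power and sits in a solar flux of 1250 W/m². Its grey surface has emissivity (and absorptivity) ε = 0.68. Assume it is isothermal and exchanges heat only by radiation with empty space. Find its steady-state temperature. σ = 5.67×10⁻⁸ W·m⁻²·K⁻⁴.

At steady state, absorbed solar power + internal power = radiated power.
Absorbed: α·S·A_cross = 0.68·1250·6.158 = 5234 W (cross-section πr²).
Total input = 5234 + 3810 = 9044 W.
Radiated: εσ·A_surf·T⁴ with A_surf = 4πr² = 24.63 m².
T⁴ = 9044/(0.68·5.67×10⁻⁸·24.63) = 9.524×10⁹ K⁴.

T ≈ 312 K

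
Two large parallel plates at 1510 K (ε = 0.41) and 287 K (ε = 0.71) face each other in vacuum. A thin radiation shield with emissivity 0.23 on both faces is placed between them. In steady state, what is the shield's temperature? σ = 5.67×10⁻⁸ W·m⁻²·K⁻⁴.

In steady state the net flux on the hot side equals that on the cold side.
σ(T₁⁴−T_s⁴)/D₁ = σ(T_s⁴−T₂⁴)/D₂, with D₁ = 1/ε₁+1/ε_s−1 = 5.787, D₂ = 1/ε_s+1/ε₂−1 = 4.756.
Solve for T_s⁴: T_s⁴ = (D₂·T₁⁴ + D₁·T₂⁴)/(D₁+D₂) = 2.349×10¹² K⁴.

T_s ≈ 1240 K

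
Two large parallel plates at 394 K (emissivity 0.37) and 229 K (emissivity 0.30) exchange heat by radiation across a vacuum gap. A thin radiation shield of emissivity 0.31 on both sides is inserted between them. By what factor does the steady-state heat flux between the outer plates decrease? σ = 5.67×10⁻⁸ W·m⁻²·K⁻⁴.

Without shield: q₀ = σΔ(T⁴)/(1/ε₁+1/ε₂−1) with denominator 5.036.
With shield the two gaps are in series; the resistances add: (1/ε₁+1/ε_s−1)+(1/ε_s+1/ε₂−1) = 4.929+5.559 = 10.49.
Heat-flux ratio q₀/q = 10.49/5.036.

factor ≈ 2.08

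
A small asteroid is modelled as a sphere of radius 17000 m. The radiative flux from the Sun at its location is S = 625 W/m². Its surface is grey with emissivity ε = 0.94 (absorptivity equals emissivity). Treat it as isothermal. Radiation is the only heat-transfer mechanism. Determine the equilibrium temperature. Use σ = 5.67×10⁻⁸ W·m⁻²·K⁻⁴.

At equilibrium, absorbed power = emitted power.
Absorbing cross-section = πr² = 9.079×10⁸ m²; emitting surface = 4πr² = 3.632×10⁹ m² (ratio 4).
εS·A_cross = εσ·A_surf·T⁴  ⇒  T⁴ = S/(4σ)   (ε cancels).
T⁴ = 625/(4·5.67×10⁻⁸) = 2.756×10⁹ K⁴.
T = (2.756×10⁹)^(1/4).

T ≈ 229 K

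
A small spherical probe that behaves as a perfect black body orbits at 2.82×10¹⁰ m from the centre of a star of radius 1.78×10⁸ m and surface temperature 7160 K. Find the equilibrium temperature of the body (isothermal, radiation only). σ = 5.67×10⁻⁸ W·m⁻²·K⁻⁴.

The star's surface emits σT_*⁴; at distance d the flux is S = σT_*⁴(R_*/d)².
S = 5.67×10⁻⁸·(7160)⁴·(1.78×10⁸/2.82×10¹⁰)² = 5937 W/m².
For an isothermal sphere T⁴ = (1−a)S/(4σ) = 2.618×10¹⁰ K⁴.

T ≈ 402 K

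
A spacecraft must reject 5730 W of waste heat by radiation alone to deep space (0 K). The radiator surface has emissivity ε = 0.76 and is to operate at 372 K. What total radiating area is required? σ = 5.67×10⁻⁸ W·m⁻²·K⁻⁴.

P = εσA T⁴ ⇒ A = P/(εσT⁴).
T⁴ = 1.915×10¹⁰ K⁴.
A = 5730/(0.76 × 5.67×10⁻⁸ × 1.915×10¹⁰).

A ≈ 6.94 m²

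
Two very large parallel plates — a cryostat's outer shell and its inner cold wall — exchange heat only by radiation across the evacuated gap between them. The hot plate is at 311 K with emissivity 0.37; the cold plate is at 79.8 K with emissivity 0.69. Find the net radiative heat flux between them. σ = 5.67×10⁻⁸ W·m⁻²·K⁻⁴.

q ≈ 168 W/m²

For two infinite grey parallel plates, q = σ(T₁⁴ − T₂⁴)/(1/ε₁ + 1/ε₂ − 1).
T₁⁴ − T₂⁴ = 9.355×10⁹ − 4.055×10⁷ = 9.314×10⁹ K⁴.
1/ε₁ + 1/ε₂ − 1 = 2.703 + 1.449 − 1 = 3.152.
q = 5.67×10⁻⁸ × 9.314×10⁹ / 3.152.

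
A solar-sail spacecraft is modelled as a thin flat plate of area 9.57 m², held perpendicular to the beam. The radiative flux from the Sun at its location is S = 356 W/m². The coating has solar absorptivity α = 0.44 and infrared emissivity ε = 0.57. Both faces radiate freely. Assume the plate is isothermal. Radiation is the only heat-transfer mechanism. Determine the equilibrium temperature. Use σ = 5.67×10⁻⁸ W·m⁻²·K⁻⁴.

T ≈ 222 K

At equilibrium, absorbed power = emitted power.
Absorbing cross-section = A = 9.570 m²; emitting surface = 2A = 19.14 m² (ratio 2).
αS·A_cross = εσ·A_surf·T⁴  ⇒  T⁴ = αS/(ε·2σ).
T⁴ = 0.440·356/(0.57·2·5.67×10⁻⁸) = 2.423×10⁹ K⁴.
T = (2.423×10⁹)^(1/4).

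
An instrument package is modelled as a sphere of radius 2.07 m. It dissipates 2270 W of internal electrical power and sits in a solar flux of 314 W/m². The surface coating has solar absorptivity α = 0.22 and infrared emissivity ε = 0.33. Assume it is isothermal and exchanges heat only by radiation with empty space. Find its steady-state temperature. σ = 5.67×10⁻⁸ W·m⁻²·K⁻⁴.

T ≈ 237 K

At steady state, absorbed solar power + internal power = radiated power.
Absorbed: α·S·A_cross = 0.22·314·13.46 = 929.9 W (cross-section πr²).
Total input = 929.9 + 2270 = 3200 W.
Radiated: εσ·A_surf·T⁴ with A_surf = 4πr² = 53.85 m².
T⁴ = 3200/(0.33·5.67×10⁻⁸·53.85) = 3.176×10⁹ K⁴.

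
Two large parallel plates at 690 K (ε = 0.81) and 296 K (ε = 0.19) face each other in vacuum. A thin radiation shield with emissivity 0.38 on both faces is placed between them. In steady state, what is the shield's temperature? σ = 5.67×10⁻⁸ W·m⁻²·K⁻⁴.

In steady state the net flux on the hot side equals that on the cold side.
σ(T₁⁴−T_s⁴)/D₁ = σ(T_s⁴−T₂⁴)/D₂, with D₁ = 1/ε₁+1/ε_s−1 = 2.866, D₂ = 1/ε_s+1/ε₂−1 = 6.895.
Solve for T_s⁴: T_s⁴ = (D₂·T₁⁴ + D₁·T₂⁴)/(D₁+D₂) = 1.624×10¹¹ K⁴.

T_s ≈ 635 K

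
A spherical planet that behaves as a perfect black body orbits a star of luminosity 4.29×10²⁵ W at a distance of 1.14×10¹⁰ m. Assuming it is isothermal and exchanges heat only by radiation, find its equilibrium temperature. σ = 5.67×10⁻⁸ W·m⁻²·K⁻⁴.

T ≈ 583 K

First find the stellar flux at distance d: S = L/(4πd²) = 4.29×10²⁵/(4π·(1.14×10¹⁰)²) = 26270 W/m².
For an isothermal sphere, absorbed (1−a)S·πr² = emitted σ·4πr²·T⁴, so T⁴ = (1−a)S/(4σ).
T⁴ = 1.00·26270/(4·5.67×10⁻⁸) = 1.158×10¹¹ K⁴.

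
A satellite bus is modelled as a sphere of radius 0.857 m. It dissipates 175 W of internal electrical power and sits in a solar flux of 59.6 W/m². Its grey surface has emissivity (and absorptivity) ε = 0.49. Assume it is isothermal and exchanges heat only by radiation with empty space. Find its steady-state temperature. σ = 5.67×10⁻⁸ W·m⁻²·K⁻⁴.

T ≈ 175 K

At steady state, absorbed solar power + internal power = radiated power.
Absorbed: α·S·A_cross = 0.49·59.6·2.307 = 67.38 W (cross-section πr²).
Total input = 67.38 + 175 = 242.4 W.
Radiated: εσ·A_surf·T⁴ with A_surf = 4πr² = 9.229 m².
T⁴ = 242.4/(0.49·5.67×10⁻⁸·9.229) = 9.453×10⁸ K⁴.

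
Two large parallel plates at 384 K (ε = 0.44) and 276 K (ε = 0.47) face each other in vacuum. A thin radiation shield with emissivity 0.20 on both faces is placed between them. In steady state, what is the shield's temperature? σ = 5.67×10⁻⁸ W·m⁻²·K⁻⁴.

In steady state the net flux on the hot side equals that on the cold side.
σ(T₁⁴−T_s⁴)/D₁ = σ(T_s⁴−T₂⁴)/D₂, with D₁ = 1/ε₁+1/ε_s−1 = 6.273, D₂ = 1/ε_s+1/ε₂−1 = 6.128.
Solve for T_s⁴: T_s⁴ = (D₂·T₁⁴ + D₁·T₂⁴)/(D₁+D₂) = 1.368×10¹⁰ K⁴.

T_s ≈ 342 K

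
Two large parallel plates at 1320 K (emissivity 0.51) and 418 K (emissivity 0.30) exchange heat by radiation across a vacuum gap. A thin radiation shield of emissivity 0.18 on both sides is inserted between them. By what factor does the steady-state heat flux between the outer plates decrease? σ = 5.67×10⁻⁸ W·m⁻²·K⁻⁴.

factor ≈ 3.35

Without shield: q₀ = σΔ(T⁴)/(1/ε₁+1/ε₂−1) with denominator 4.294.
With shield the two gaps are in series; the resistances add: (1/ε₁+1/ε_s−1)+(1/ε_s+1/ε₂−1) = 6.516+7.889 = 14.41.
Heat-flux ratio q₀/q = 14.41/4.294.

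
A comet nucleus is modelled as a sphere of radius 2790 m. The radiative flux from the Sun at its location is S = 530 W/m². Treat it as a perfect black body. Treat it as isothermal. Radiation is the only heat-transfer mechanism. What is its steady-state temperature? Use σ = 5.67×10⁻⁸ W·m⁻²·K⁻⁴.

T ≈ 220 K

At equilibrium, absorbed power = emitted power.
Absorbing cross-section = πr² = 2.445×10⁷ m²; emitting surface = 4πr² = 9.782×10⁷ m² (ratio 4).
S·A_cross = εσ·A_surf·T⁴  ⇒  T⁴ = S/(4σ).
T⁴ = 1.00·530/(4·5.67×10⁻⁸) = 2.337×10⁹ K⁴.
T = (2.337×10⁹)^(1/4).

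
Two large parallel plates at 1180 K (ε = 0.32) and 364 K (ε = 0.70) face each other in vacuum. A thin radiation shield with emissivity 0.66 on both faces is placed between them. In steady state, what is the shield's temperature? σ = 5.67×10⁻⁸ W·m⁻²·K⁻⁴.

T_s ≈ 910 K

In steady state the net flux on the hot side equals that on the cold side.
σ(T₁⁴−T_s⁴)/D₁ = σ(T_s⁴−T₂⁴)/D₂, with D₁ = 1/ε₁+1/ε_s−1 = 3.640, D₂ = 1/ε_s+1/ε₂−1 = 1.944.
Solve for T_s⁴: T_s⁴ = (D₂·T₁⁴ + D₁·T₂⁴)/(D₁+D₂) = 6.863×10¹¹ K⁴.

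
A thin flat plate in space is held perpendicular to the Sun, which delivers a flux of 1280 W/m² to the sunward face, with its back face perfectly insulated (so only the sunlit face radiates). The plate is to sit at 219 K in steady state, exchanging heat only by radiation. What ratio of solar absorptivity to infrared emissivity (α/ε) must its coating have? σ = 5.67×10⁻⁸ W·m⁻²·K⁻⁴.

α/ε ≈ 0.102

Balance: αS·A = εσ·1A·T⁴ ⇒ α/ε = σT⁴/S.
α/ε = 5.67×10⁻⁸·(219)⁴/1280 = 5.67×10⁻⁸·2.300×10⁹/1280.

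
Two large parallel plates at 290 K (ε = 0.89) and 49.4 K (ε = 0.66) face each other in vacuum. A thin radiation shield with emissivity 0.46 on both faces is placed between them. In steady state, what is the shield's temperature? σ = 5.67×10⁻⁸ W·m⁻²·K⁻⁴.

In steady state the net flux on the hot side equals that on the cold side.
σ(T₁⁴−T_s⁴)/D₁ = σ(T_s⁴−T₂⁴)/D₂, with D₁ = 1/ε₁+1/ε_s−1 = 2.298, D₂ = 1/ε_s+1/ε₂−1 = 2.689.
Solve for T_s⁴: T_s⁴ = (D₂·T₁⁴ + D₁·T₂⁴)/(D₁+D₂) = 3.817×10⁹ K⁴.

T_s ≈ 249 K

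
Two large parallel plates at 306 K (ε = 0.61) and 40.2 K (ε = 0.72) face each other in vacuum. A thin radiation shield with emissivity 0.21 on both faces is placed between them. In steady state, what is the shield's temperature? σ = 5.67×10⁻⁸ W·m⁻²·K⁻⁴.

T_s ≈ 256 K

In steady state the net flux on the hot side equals that on the cold side.
σ(T₁⁴−T_s⁴)/D₁ = σ(T_s⁴−T₂⁴)/D₂, with D₁ = 1/ε₁+1/ε_s−1 = 5.401, D₂ = 1/ε_s+1/ε₂−1 = 5.151.
Solve for T_s⁴: T_s⁴ = (D₂·T₁⁴ + D₁·T₂⁴)/(D₁+D₂) = 4.281×10⁹ K⁴.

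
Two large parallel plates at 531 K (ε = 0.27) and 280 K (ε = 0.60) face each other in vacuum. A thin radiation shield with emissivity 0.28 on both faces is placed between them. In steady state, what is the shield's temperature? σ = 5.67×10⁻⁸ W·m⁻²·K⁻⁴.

T_s ≈ 435 K

In steady state the net flux on the hot side equals that on the cold side.
σ(T₁⁴−T_s⁴)/D₁ = σ(T_s⁴−T₂⁴)/D₂, with D₁ = 1/ε₁+1/ε_s−1 = 6.275, D₂ = 1/ε_s+1/ε₂−1 = 4.238.
Solve for T_s⁴: T_s⁴ = (D₂·T₁⁴ + D₁·T₂⁴)/(D₁+D₂) = 3.572×10¹⁰ K⁴.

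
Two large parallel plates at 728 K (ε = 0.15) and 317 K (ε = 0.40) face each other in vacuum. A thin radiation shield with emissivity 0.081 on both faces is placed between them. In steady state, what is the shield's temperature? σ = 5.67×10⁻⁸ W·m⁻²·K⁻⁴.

T_s ≈ 598 K

In steady state the net flux on the hot side equals that on the cold side.
σ(T₁⁴−T_s⁴)/D₁ = σ(T_s⁴−T₂⁴)/D₂, with D₁ = 1/ε₁+1/ε_s−1 = 18.01, D₂ = 1/ε_s+1/ε₂−1 = 13.85.
Solve for T_s⁴: T_s⁴ = (D₂·T₁⁴ + D₁·T₂⁴)/(D₁+D₂) = 1.278×10¹¹ K⁴.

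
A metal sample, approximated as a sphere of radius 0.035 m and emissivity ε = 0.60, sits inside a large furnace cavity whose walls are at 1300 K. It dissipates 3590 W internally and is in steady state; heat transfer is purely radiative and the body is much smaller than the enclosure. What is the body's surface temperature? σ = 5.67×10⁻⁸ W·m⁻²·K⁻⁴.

T ≈ 1770 K

For a small grey body in a large enclosure, net radiated power = εσA(T⁴ − T_w⁴).
Steady state: P = εσA(T⁴ − T_w⁴) with A = 4πr² = 0.01539 m².
T⁴ = P/(εσA) + T_w⁴ = 3590/(0.60·5.67×10⁻⁸·0.01539) + (1300)⁴
    = 6.855×10¹² + 2.856×10¹² = 9.711×10¹² K⁴.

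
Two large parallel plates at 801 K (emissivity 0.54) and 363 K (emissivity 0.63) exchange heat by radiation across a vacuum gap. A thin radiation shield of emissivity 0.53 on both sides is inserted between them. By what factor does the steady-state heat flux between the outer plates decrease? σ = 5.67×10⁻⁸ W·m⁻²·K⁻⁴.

factor ≈ 2.14

Without shield: q₀ = σΔ(T⁴)/(1/ε₁+1/ε₂−1) with denominator 2.439.
With shield the two gaps are in series; the resistances add: (1/ε₁+1/ε_s−1)+(1/ε_s+1/ε₂−1) = 2.739+2.474 = 5.213.
Heat-flux ratio q₀/q = 5.213/2.439.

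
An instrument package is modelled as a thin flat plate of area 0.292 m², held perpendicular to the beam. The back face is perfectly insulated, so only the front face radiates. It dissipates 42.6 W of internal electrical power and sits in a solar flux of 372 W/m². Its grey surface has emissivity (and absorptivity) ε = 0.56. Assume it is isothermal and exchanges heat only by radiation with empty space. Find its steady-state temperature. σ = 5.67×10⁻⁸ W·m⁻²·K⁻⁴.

T ≈ 325 K

At steady state, absorbed solar power + internal power = radiated power.
Absorbed: α·S·A_cross = 0.56·372·0.2920 = 60.83 W (cross-section A).
Total input = 60.83 + 42.6 = 103.4 W.
Radiated: εσ·A_surf·T⁴ with A_surf = A = 0.2920 m².
T⁴ = 103.4/(0.56·5.67×10⁻⁸·0.2920) = 1.116×10¹⁰ K⁴.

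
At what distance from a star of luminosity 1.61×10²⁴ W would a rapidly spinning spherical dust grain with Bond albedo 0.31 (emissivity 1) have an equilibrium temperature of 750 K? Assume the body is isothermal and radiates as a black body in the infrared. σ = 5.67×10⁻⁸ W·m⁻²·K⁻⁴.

d ≈ 1.11×10⁹ m

For an isothermal black-emitting sphere, (1−a)S·πr² = σ·4πr²·T⁴ ⇒ S = 4σT⁴/(1−a).
S = 4·5.67×10⁻⁸·(750)⁴/0.690 = 1.040×10⁵ W/m².
Flux falls as S = L/(4πd²), so d = √(L/(4πS)) = √(1.61×10²⁴/(4π·1.040×10⁵)).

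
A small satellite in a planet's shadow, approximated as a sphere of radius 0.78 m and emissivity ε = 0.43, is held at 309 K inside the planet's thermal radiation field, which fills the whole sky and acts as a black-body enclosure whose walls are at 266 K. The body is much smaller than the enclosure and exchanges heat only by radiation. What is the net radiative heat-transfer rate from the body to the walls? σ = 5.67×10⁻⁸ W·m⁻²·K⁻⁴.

For a small grey body in a large enclosure: P_net = εσA(T_body⁴ − T_wall⁴).
A = 4πr² = 7.645 m²; T_body⁴ − T_wall⁴ = 9.117×10⁹ − 5.006×10⁹ = 4.110×10⁹ K⁴.
|P_net| = 0.43·5.67×10⁻⁸·7.645·4.110×10⁹.

P_net ≈ 766 W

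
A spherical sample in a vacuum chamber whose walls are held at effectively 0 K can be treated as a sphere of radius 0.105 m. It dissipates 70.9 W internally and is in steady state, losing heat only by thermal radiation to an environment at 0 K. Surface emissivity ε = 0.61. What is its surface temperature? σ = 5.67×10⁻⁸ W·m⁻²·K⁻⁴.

Steady state: internal power = radiated power, P = εσA T⁴.
Radiating area A = 4πr² = 0.1385 m².
T⁴ = P/(εσA) = 70.9/(0.61·5.67×10⁻⁸·0.1385) = 1.480×10¹⁰ K⁴.
T = (1.480×10¹⁰)^(1/4).

T ≈ 349 K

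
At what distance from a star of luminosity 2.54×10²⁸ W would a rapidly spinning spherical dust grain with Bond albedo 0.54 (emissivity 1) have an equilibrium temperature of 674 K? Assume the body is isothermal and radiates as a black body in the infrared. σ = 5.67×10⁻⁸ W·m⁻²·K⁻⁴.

d ≈ 1.41×10¹¹ m

For an isothermal black-emitting sphere, (1−a)S·πr² = σ·4πr²·T⁴ ⇒ S = 4σT⁴/(1−a).
S = 4·5.67×10⁻⁸·(674)⁴/0.460 = 1.017×10⁵ W/m².
Flux falls as S = L/(4πd²), so d = √(L/(4πS)) = √(2.54×10²⁸/(4π·1.017×10⁵)).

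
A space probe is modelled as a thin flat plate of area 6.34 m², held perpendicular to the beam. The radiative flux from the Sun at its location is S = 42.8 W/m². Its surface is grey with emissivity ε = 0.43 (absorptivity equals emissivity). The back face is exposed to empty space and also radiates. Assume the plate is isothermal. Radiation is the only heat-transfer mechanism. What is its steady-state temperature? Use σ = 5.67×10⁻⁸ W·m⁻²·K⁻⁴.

T ≈ 139 K

At equilibrium, absorbed power = emitted power.
Absorbing cross-section = A = 6.340 m²; emitting surface = 2A = 12.68 m² (ratio 2).
εS·A_cross = εσ·A_surf·T⁴  ⇒  T⁴ = S/(2σ)   (ε cancels).
T⁴ = 42.8/(2·5.67×10⁻⁸) = 3.774×10⁸ K⁴.
T = (3.774×10⁸)^(1/4).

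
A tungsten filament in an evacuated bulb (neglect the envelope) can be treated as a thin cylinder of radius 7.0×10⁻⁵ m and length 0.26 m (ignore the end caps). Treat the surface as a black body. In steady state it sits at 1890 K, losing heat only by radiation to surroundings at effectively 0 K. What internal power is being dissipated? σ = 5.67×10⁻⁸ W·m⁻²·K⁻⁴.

P ≈ 82.7 W

Steady state: P = εσA T⁴.
A = 2πrL = 1.144×10⁻⁴ m²; T⁴ = (1890)⁴ = 1.276×10¹³ K⁴.
P = 1.0 × 5.67×10⁻⁸ × 1.144×10⁻⁴ × 1.276×10¹³.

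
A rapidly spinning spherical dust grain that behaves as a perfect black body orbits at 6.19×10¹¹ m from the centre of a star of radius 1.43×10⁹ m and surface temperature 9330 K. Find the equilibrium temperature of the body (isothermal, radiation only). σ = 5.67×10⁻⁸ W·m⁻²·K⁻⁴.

T ≈ 317 K

The star's surface emits σT_*⁴; at distance d the flux is S = σT_*⁴(R_*/d)².
S = 5.67×10⁻⁸·(9330)⁴·(1.43×10⁹/6.19×10¹¹)² = 2293 W/m².
For an isothermal sphere T⁴ = (1−a)S/(4σ) = 1.011×10¹⁰ K⁴.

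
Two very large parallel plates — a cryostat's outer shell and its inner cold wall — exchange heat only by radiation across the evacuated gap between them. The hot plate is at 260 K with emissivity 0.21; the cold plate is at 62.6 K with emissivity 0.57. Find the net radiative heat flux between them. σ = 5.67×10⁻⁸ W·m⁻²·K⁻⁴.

q ≈ 46.8 W/m²

For two infinite grey parallel plates, q = σ(T₁⁴ − T₂⁴)/(1/ε₁ + 1/ε₂ − 1).
T₁⁴ − T₂⁴ = 4.570×10⁹ − 1.536×10⁷ = 4.554×10⁹ K⁴.
1/ε₁ + 1/ε₂ − 1 = 4.762 + 1.754 − 1 = 5.516.
q = 5.67×10⁻⁸ × 4.554×10⁹ / 5.516.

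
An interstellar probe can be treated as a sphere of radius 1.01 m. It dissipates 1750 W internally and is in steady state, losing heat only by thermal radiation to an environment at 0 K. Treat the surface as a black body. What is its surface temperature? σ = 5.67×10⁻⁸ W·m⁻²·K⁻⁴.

T ≈ 222 K

Steady state: internal power = radiated power, P = εσA T⁴.
Radiating area A = 4πr² = 12.82 m².
T⁴ = P/(εσA) = 1750/(1.0·5.67×10⁻⁸·12.82) = 2.408×10⁹ K⁴.
T = (2.408×10⁹)^(1/4).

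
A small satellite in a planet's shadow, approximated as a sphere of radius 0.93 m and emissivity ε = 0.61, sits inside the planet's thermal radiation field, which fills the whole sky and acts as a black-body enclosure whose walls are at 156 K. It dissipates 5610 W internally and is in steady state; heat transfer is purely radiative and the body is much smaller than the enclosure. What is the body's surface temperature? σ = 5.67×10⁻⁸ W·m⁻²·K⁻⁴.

For a small grey body in a large enclosure, net radiated power = εσA(T⁴ − T_w⁴).
Steady state: P = εσA(T⁴ − T_w⁴) with A = 4πr² = 10.87 m².
T⁴ = P/(εσA) + T_w⁴ = 5610/(0.61·5.67×10⁻⁸·10.87) + (156)⁴
    = 1.492×10¹⁰ + 5.922×10⁸ = 1.552×10¹⁰ K⁴.

T ≈ 353 K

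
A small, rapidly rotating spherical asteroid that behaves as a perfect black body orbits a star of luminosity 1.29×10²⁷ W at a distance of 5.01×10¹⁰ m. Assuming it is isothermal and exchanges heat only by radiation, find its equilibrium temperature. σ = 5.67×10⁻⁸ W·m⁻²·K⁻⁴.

T ≈ 652 K

First find the stellar flux at distance d: S = L/(4πd²) = 1.29×10²⁷/(4π·(5.01×10¹⁰)²) = 40900 W/m².
For an isothermal sphere, absorbed (1−a)S·πr² = emitted σ·4πr²·T⁴, so T⁴ = (1−a)S/(4σ).
T⁴ = 1.00·40900/(4·5.67×10⁻⁸) = 1.803×10¹¹ K⁴.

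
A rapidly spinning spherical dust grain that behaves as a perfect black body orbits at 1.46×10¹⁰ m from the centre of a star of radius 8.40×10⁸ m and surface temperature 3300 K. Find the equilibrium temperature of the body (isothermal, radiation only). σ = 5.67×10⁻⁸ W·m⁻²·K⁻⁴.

T ≈ 560 K

The star's surface emits σT_*⁴; at distance d the flux is S = σT_*⁴(R_*/d)².
S = 5.67×10⁻⁸·(3300)⁴·(8.40×10⁸/1.46×10¹⁰)² = 22260 W/m².
For an isothermal sphere T⁴ = (1−a)S/(4σ) = 9.814×10¹⁰ K⁴.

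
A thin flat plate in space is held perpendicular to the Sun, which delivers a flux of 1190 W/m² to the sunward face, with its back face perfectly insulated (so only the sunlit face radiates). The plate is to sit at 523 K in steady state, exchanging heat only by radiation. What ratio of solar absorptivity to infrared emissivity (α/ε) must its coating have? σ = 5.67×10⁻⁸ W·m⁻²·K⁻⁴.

Balance: αS·A = εσ·1A·T⁴ ⇒ α/ε = σT⁴/S.
α/ε = 5.67×10⁻⁸·(523)⁴/1190 = 5.67×10⁻⁸·7.482×10¹⁰/1190.

α/ε ≈ 3.56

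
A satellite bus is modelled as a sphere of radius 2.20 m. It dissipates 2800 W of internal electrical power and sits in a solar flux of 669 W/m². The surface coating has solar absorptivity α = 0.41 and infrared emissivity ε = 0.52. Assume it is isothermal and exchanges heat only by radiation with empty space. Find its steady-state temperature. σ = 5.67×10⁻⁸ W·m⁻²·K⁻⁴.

T ≈ 250 K

At steady state, absorbed solar power + internal power = radiated power.
Absorbed: α·S·A_cross = 0.41·669·15.21 = 4171 W (cross-section πr²).
Total input = 4171 + 2800 = 6971 W.
Radiated: εσ·A_surf·T⁴ with A_surf = 4πr² = 60.82 m².
T⁴ = 6971/(0.52·5.67×10⁻⁸·60.82) = 3.887×10⁹ K⁴.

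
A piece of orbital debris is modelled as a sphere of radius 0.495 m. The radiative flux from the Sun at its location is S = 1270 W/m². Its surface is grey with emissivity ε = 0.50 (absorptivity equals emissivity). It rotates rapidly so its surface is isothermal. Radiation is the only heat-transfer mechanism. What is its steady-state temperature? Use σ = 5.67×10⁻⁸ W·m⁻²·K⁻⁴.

At equilibrium, absorbed power = emitted power.
Absorbing cross-section = πr² = 0.7698 m²; emitting surface = 4πr² = 3.079 m² (ratio 4).
εS·A_cross = εσ·A_surf·T⁴  ⇒  T⁴ = S/(4σ)   (ε cancels).
T⁴ = 1270/(4·5.67×10⁻⁸) = 5.600×10⁹ K⁴.
T = (5.600×10⁹)^(1/4).

T ≈ 274 K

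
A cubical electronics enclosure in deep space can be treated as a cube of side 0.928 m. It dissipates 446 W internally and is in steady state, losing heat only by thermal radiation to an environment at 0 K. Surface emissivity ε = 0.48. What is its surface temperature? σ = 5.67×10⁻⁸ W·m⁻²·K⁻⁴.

Steady state: internal power = radiated power, P = εσA T⁴.
Radiating area A = 6L² = 5.167 m².
T⁴ = P/(εσA) = 446/(0.48·5.67×10⁻⁸·5.167) = 3.171×10⁹ K⁴.
T = (3.171×10⁹)^(1/4).

T ≈ 237 K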